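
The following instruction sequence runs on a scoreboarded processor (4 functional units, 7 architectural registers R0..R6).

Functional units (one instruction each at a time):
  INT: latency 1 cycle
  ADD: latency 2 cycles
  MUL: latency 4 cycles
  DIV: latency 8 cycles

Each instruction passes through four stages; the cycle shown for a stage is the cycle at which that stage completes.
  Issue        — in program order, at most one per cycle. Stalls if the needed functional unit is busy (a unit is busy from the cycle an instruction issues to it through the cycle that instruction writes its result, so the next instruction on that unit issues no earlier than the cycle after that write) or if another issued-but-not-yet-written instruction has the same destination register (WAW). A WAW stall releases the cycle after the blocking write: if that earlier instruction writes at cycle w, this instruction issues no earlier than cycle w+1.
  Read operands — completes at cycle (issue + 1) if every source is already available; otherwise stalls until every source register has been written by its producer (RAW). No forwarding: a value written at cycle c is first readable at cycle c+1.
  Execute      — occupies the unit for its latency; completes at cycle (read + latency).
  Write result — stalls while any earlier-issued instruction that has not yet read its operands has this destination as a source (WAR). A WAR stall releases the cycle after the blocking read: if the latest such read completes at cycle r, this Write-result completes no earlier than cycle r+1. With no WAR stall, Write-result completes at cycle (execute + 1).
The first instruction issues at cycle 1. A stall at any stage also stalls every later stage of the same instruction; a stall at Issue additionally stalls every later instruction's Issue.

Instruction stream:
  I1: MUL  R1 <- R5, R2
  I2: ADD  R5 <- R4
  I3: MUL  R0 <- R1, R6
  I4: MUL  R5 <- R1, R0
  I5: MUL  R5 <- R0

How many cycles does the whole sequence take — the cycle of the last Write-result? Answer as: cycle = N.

I1  is:1  ro:2  ex:6  wr:7
I2  is:2  ro:3  ex:5  wr:6
I3  is:8  ro:9  ex:13  wr:14  — struct: MUL busy until I1 writes@7
I4  is:15  ro:16  ex:20  wr:21  — struct: MUL busy until I3 writes@14
I5  is:22  ro:23  ex:27  wr:28  — struct: MUL busy until I4 writes@21

cycle = 28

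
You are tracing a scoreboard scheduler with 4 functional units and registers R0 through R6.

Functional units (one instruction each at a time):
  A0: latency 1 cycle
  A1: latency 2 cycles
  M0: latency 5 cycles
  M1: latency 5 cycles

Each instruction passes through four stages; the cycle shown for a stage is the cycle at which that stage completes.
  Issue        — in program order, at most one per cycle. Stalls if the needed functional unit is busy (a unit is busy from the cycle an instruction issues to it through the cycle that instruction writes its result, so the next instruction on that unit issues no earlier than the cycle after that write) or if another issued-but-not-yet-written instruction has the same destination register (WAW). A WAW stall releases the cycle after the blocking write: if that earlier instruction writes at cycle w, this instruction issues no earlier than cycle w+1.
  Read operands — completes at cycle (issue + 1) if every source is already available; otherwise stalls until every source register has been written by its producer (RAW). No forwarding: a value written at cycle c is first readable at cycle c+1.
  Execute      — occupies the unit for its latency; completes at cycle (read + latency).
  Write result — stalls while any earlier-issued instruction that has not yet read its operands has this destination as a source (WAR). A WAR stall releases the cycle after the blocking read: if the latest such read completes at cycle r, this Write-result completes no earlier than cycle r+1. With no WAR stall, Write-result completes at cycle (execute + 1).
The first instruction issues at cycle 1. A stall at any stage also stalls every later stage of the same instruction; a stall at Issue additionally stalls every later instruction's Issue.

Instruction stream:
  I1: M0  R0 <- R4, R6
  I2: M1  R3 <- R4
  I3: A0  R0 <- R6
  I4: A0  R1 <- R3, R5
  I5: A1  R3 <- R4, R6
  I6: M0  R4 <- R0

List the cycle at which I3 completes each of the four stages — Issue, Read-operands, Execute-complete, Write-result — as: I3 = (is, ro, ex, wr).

c1: I1 issues→M0
c2: I1 reads, I2 issues→M1
c3: I2 reads
c7: I1 exec-done
c8: I1 writes R0, I2 exec-done
c9: I2 writes R3, I3 issues→A0
c10: I3 reads
c11: I3 exec-done
c12: I3 writes R0
c13: I4 issues→A0
c14: I4 reads, I5 issues→A1
c15: I4 exec-done, I5 reads, I6 issues→M0
c16: I4 writes R1, I6 reads
c17: I5 exec-done
c18: I5 writes R3
c21: I6 exec-done
c22: I6 writes R4

I3 = (9, 10, 11, 12)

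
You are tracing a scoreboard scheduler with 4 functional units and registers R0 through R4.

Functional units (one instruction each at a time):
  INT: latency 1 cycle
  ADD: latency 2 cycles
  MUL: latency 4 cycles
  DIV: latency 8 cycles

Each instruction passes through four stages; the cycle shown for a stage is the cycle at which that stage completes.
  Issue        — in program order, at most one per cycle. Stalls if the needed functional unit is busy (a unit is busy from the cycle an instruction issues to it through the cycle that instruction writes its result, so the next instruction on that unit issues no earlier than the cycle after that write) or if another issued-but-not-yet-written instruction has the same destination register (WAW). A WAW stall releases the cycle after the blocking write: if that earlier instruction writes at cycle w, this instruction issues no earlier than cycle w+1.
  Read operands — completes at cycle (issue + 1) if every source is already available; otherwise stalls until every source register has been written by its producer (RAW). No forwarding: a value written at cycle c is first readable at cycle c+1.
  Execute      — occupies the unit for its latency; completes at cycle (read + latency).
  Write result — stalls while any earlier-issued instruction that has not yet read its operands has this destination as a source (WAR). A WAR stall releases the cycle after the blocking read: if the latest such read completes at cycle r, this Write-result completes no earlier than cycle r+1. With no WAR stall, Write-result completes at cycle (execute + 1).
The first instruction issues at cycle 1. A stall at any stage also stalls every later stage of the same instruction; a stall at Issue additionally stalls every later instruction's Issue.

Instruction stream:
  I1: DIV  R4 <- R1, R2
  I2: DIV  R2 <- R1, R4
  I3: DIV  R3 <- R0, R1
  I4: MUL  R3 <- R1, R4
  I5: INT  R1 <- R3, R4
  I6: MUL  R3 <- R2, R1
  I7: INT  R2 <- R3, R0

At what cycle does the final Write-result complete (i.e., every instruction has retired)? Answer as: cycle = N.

cycle = 52

  I1 | 1 | 2 | 10 | 11
  I2 | 12 | 13 | 21 | 22   struct: DIV busy until I1 writes@11
  I3 | 23 | 24 | 32 | 33   struct: DIV busy until I2 writes@22
  I4 | 34 | 35 | 39 | 40   WAW R3: wait I3 write@33
  I5 | 35 | 41 | 42 | 43   RAW R3: wait I4 write@40
  I6 | 41 | 44 | 48 | 49   struct: MUL busy until I4 writes@40 · RAW R1: wait I5 write@43
  I7 | 44 | 50 | 51 | 52   struct: INT busy until I5 writes@43 · RAW R3: wait I6 write@49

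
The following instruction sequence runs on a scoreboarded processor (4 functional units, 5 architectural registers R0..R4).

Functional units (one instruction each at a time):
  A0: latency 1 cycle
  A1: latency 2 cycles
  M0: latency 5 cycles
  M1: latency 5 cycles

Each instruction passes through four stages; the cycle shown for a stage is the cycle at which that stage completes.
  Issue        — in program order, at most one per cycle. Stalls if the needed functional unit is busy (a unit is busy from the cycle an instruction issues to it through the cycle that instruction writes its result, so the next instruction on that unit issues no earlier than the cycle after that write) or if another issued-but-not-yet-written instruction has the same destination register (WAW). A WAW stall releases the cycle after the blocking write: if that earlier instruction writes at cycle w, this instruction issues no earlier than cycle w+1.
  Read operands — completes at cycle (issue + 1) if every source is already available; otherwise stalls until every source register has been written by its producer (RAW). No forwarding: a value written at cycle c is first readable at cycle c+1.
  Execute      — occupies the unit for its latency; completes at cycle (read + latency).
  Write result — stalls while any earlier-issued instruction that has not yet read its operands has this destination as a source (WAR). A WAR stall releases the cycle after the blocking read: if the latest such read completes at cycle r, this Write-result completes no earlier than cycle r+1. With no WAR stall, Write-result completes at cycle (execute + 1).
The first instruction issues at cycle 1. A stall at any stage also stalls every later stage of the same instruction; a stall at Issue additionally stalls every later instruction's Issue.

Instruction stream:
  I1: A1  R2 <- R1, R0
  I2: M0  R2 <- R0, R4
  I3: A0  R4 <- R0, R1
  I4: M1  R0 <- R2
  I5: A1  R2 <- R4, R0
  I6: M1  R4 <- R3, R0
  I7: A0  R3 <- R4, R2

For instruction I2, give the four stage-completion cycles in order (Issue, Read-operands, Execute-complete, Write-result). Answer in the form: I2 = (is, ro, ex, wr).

1) issue 1, read 2, done 4, write 5
2) issue 6, read 7, done 12, write 13  <WAW R2: wait I1 write@5>
3) issue 7, read 8, done 9, write 10
4) issue 8, read 14, done 19, write 20  <RAW R2: wait I2 write@13>
5) issue 14, read 21, done 23, write 24  <WAW R2: wait I2 write@13 / RAW R0: wait I4 write@20>
6) issue 21, read 22, done 27, write 28  <struct: M1 busy until I4 writes@20>
7) issue 22, read 29, done 30, write 31  <RAW R4: wait I6 write@28>

I2 = (6, 7, 12, 13)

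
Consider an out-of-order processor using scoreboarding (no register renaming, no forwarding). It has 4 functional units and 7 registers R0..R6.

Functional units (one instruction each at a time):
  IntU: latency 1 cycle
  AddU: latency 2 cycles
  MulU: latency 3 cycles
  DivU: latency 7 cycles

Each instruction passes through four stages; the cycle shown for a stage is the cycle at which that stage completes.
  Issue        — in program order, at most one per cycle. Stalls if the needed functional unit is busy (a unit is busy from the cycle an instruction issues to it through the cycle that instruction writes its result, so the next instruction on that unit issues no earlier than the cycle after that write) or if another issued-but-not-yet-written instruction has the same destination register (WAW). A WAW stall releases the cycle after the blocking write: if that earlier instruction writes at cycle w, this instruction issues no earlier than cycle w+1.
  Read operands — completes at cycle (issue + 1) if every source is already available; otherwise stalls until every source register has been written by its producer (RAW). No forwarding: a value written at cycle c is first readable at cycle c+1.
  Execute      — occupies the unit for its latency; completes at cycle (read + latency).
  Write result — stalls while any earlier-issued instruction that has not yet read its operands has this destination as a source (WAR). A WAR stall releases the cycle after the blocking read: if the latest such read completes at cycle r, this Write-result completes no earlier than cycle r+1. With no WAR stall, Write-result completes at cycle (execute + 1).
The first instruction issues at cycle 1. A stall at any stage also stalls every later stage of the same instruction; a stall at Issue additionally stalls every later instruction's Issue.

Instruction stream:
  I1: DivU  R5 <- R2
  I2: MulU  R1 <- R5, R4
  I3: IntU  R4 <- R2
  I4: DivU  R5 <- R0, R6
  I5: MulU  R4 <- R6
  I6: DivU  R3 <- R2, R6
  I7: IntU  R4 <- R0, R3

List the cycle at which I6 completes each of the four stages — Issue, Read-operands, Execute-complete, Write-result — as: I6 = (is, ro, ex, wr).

t=1  I1 dispatched to DivU
t=2  I1 operands ready; I2 dispatched to MulU
t=3  I3 dispatched to IntU
t=4  I3 operands ready
t=5  I3 complete
t=9  I1 complete
t=10  R5←I1
t=11  I2 operands ready; I4 dispatched to DivU
t=12  R4←I3; I4 operands ready
t=14  I2 complete
t=15  R1←I2
t=16  I5 dispatched to MulU
t=17  I5 operands ready
t=19  I4 complete
t=20  R5←I4; I5 complete
t=21  R4←I5; I6 dispatched to DivU
t=22  I6 operands ready; I7 dispatched to IntU
t=29  I6 complete
t=30  R3←I6
t=31  I7 operands ready
t=32  I7 complete
t=33  R4←I7

I6 = (21, 22, 29, 30)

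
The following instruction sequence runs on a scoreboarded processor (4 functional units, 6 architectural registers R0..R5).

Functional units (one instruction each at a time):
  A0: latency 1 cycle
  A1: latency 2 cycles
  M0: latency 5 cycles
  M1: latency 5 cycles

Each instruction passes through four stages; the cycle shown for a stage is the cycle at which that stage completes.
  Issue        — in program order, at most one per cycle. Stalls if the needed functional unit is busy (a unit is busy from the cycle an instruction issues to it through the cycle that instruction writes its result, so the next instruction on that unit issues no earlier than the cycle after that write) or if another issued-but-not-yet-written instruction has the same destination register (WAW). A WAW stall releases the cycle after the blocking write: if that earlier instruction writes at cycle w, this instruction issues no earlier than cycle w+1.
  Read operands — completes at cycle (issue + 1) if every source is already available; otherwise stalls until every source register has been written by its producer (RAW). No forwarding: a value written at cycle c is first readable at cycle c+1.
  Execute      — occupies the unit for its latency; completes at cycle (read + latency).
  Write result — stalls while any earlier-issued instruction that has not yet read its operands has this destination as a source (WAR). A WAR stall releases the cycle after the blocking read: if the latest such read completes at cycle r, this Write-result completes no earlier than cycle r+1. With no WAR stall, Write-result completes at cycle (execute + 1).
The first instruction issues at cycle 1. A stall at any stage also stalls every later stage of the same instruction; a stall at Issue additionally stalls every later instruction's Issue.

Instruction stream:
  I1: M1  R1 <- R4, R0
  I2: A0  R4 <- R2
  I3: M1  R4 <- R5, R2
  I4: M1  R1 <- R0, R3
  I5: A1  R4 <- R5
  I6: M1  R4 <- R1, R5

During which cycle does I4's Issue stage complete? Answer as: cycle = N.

cycle 1: I1 issues→M1
cycle 2: I1 reads · I2 issues→A0
cycle 3: I2 reads
cycle 4: I2 exec-done
cycle 5: I2 writes R4
cycle 7: I1 exec-done
cycle 8: I1 writes R1
cycle 9: I3 issues→M1
cycle 10: I3 reads
cycle 15: I3 exec-done
cycle 16: I3 writes R4
cycle 17: I4 issues→M1
cycle 18: I4 reads · I5 issues→A1
cycle 19: I5 reads
cycle 21: I5 exec-done
cycle 22: I5 writes R4
cycle 23: I4 exec-done
cycle 24: I4 writes R1
cycle 25: I6 issues→M1
cycle 26: I6 reads
cycle 31: I6 exec-done
cycle 32: I6 writes R4

cycle = 17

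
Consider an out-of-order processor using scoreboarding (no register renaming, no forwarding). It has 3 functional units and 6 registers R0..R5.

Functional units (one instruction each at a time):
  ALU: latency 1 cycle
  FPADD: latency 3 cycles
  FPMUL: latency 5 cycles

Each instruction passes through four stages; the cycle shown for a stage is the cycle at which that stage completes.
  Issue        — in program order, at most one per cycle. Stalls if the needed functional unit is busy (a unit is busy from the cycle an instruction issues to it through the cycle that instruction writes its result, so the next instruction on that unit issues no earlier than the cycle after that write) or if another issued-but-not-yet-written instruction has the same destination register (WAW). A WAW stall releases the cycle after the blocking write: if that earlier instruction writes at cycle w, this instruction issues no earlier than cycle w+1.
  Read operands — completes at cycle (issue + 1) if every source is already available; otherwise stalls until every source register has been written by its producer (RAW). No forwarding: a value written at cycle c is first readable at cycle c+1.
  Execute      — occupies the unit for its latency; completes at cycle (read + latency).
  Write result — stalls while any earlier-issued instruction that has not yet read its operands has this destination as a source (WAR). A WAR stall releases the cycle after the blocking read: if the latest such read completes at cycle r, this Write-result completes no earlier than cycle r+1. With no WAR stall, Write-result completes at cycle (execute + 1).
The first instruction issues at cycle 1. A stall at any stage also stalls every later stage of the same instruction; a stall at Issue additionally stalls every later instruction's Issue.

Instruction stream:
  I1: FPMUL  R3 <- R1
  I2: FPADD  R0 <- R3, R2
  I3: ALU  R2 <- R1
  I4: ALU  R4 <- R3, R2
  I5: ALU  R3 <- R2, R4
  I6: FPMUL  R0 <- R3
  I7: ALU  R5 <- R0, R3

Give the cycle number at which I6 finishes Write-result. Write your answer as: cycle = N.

cycle = 25

c1: I1 issues→FPMUL
c2: I1 reads, I2 issues→FPADD
c3: I3 issues→ALU
c4: I3 reads
c5: I3 exec-done
c7: I1 exec-done
c8: I1 writes R3
c9: I2 reads
c10: I3 writes R2
c11: I4 issues→ALU
c12: I2 exec-done, I4 reads
c13: I2 writes R0, I4 exec-done
c14: I4 writes R4
c15: I5 issues→ALU
c16: I5 reads, I6 issues→FPMUL
c17: I5 exec-done
c18: I5 writes R3
c19: I6 reads, I7 issues→ALU
c24: I6 exec-done
c25: I6 writes R0
c26: I7 reads
c27: I7 exec-done
c28: I7 writes R5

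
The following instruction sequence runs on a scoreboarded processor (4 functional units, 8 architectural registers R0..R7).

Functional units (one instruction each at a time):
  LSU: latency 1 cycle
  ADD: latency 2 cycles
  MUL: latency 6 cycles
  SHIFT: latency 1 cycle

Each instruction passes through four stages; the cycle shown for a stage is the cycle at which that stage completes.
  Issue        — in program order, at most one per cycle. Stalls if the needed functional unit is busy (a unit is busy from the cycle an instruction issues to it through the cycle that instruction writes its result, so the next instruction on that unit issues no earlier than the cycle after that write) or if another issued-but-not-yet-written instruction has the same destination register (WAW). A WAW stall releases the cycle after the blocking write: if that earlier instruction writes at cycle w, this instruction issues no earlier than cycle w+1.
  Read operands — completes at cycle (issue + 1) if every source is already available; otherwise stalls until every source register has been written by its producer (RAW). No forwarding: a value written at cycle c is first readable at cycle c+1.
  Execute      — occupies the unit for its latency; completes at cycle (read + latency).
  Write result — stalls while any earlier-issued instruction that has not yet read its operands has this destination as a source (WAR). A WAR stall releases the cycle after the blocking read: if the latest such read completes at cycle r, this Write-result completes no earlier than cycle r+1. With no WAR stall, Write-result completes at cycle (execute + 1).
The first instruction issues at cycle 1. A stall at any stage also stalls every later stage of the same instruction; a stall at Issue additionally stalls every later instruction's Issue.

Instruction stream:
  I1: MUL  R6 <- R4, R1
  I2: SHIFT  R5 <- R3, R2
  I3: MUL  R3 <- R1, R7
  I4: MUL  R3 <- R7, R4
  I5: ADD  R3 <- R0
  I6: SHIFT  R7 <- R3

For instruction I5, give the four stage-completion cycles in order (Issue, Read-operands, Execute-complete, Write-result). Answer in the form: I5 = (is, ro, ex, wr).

I1: IS=1 RO=2 EX=8 WR=9
I2: IS=2 RO=3 EX=4 WR=5
I3: IS=10 RO=11 EX=17 WR=18  [struct: MUL busy until I1 writes@9]
I4: IS=19 RO=20 EX=26 WR=27  [struct: MUL busy until I3 writes@18]
I5: IS=28 RO=29 EX=31 WR=32  [WAW R3: wait I4 write@27]
I6: IS=29 RO=33 EX=34 WR=35  [RAW R3: wait I5 write@32]

I5 = (28, 29, 31, 32)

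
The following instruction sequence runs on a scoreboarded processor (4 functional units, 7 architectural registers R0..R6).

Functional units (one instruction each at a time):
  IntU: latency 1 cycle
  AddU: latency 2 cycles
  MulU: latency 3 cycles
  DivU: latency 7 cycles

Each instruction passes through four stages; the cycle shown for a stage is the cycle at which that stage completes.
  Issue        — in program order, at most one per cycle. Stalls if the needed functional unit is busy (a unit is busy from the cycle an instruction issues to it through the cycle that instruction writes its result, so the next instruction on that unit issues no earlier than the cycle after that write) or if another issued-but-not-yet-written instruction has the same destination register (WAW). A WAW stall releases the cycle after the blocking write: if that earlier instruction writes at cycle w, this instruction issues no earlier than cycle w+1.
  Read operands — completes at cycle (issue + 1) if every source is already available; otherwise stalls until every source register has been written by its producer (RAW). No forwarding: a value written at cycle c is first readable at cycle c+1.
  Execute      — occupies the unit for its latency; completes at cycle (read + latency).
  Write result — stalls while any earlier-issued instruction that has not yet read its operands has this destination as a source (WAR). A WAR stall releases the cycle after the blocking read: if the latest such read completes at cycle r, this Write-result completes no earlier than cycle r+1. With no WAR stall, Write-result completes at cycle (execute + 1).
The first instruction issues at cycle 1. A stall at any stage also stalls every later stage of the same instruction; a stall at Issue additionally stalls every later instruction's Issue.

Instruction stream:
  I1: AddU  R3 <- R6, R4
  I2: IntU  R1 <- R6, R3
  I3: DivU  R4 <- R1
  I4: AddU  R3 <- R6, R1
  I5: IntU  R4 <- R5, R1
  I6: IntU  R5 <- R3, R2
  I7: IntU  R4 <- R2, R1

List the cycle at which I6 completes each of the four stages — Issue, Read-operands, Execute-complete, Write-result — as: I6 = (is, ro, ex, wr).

I6 = (22, 23, 24, 25)

I1  is:1  ro:2  ex:4  wr:5
I2  is:2  ro:6  ex:7  wr:8  — RAW R3: wait I1 write@5
I3  is:3  ro:9  ex:16  wr:17  — RAW R1: wait I2 write@8
I4  is:6  ro:9  ex:11  wr:12  — struct: AddU busy until I1 writes@5, RAW R1: wait I2 write@8
I5  is:18  ro:19  ex:20  wr:21  — WAW R4: wait I3 write@17
I6  is:22  ro:23  ex:24  wr:25  — struct: IntU busy until I5 writes@21
I7  is:26  ro:27  ex:28  wr:29  — struct: IntU busy until I6 writes@25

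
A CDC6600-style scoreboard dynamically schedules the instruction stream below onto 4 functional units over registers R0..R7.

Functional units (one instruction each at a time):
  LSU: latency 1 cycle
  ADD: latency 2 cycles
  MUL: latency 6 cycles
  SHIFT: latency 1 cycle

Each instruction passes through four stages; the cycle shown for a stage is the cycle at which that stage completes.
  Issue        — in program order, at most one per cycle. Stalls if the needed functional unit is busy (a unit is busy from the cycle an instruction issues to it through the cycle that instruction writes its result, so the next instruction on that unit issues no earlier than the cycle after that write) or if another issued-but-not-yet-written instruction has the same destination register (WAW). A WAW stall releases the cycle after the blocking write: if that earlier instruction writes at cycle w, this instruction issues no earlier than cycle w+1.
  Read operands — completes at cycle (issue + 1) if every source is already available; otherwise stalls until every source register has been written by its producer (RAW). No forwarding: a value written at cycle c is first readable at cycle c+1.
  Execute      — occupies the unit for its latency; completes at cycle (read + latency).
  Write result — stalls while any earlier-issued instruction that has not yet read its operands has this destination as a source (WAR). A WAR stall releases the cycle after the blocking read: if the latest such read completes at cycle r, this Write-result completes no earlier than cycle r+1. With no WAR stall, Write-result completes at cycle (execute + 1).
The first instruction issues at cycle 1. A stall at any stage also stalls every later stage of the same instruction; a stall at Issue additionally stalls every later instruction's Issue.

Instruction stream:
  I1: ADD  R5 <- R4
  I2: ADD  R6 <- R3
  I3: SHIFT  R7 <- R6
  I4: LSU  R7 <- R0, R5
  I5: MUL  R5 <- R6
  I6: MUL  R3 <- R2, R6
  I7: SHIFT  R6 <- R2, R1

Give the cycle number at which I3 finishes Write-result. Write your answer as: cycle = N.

t=1  I1 dispatched to ADD
t=2  I1 operands ready
t=4  I1 complete
t=5  R5←I1
t=6  I2 dispatched to ADD
t=7  I2 operands ready, I3 dispatched to SHIFT
t=9  I2 complete
t=10  R6←I2
t=11  I3 operands ready
t=12  I3 complete
t=13  R7←I3
t=14  I4 dispatched to LSU
t=15  I4 operands ready, I5 dispatched to MUL
t=16  I4 complete, I5 operands ready
t=17  R7←I4
t=22  I5 complete
t=23  R5←I5
t=24  I6 dispatched to MUL
t=25  I6 operands ready, I7 dispatched to SHIFT
t=26  I7 operands ready
t=27  I7 complete
t=28  R6←I7
t=31  I6 complete
t=32  R3←I6

cycle = 13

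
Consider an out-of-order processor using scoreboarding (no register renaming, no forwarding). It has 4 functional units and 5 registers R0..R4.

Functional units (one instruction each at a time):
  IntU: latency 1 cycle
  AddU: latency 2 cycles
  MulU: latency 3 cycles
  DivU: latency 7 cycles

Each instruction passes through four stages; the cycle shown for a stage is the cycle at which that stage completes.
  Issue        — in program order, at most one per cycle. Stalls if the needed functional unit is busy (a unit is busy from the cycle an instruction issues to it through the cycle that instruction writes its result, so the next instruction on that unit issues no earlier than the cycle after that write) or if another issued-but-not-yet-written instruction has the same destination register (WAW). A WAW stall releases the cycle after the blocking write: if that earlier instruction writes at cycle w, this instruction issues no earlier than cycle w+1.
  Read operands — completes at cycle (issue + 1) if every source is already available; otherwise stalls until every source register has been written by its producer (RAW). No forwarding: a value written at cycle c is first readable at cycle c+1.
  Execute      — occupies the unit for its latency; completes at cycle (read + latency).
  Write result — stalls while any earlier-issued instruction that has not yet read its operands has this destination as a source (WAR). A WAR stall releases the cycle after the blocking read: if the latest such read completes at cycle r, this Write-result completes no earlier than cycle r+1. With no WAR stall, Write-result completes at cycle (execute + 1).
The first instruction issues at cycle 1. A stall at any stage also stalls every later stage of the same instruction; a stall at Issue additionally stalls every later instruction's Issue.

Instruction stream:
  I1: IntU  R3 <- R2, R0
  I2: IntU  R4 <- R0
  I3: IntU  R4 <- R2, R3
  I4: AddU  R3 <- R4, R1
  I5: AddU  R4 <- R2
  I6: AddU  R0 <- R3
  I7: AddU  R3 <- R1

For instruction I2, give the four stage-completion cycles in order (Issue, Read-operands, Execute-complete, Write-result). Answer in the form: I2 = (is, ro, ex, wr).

I2 = (5, 6, 7, 8)

I1: IS=1 RO=2 EX=3 WR=4
I2: IS=5 RO=6 EX=7 WR=8  [struct: IntU busy until I1 writes@4]
I3: IS=9 RO=10 EX=11 WR=12  [struct: IntU busy until I2 writes@8]
I4: IS=10 RO=13 EX=15 WR=16  [RAW R4: wait I3 write@12]
I5: IS=17 RO=18 EX=20 WR=21  [struct: AddU busy until I4 writes@16]
I6: IS=22 RO=23 EX=25 WR=26  [struct: AddU busy until I5 writes@21]
I7: IS=27 RO=28 EX=30 WR=31  [struct: AddU busy until I6 writes@26]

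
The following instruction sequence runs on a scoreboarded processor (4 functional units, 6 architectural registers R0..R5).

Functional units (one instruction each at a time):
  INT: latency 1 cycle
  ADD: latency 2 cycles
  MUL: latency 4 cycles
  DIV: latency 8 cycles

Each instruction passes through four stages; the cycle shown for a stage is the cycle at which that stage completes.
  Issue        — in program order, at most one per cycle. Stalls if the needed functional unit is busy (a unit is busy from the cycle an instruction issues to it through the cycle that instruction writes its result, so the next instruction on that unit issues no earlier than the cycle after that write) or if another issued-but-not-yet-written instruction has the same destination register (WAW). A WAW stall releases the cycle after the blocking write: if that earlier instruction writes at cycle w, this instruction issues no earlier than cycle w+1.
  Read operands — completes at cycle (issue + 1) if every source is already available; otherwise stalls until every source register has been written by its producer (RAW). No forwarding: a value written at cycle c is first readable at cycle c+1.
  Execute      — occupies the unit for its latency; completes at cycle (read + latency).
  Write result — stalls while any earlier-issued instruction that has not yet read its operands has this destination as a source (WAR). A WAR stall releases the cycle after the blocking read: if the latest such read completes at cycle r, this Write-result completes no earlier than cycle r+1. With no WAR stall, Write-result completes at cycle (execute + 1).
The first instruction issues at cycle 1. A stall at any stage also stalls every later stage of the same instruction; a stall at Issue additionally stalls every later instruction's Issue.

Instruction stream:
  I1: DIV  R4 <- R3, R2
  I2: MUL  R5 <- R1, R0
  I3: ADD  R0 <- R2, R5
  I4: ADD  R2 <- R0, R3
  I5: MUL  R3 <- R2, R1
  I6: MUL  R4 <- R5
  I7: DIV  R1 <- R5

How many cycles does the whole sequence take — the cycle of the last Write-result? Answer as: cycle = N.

I1 -> (1, 2, 10, 11)
I2 -> (2, 3, 7, 8)
I3 -> (3, 9, 11, 12)  // RAW R5: wait I2 write@8
I4 -> (13, 14, 16, 17)  // struct: ADD busy until I3 writes@12
I5 -> (14, 18, 22, 23)  // RAW R2: wait I4 write@17
I6 -> (24, 25, 29, 30)  // struct: MUL busy until I5 writes@23
I7 -> (25, 26, 34, 35)

cycle = 35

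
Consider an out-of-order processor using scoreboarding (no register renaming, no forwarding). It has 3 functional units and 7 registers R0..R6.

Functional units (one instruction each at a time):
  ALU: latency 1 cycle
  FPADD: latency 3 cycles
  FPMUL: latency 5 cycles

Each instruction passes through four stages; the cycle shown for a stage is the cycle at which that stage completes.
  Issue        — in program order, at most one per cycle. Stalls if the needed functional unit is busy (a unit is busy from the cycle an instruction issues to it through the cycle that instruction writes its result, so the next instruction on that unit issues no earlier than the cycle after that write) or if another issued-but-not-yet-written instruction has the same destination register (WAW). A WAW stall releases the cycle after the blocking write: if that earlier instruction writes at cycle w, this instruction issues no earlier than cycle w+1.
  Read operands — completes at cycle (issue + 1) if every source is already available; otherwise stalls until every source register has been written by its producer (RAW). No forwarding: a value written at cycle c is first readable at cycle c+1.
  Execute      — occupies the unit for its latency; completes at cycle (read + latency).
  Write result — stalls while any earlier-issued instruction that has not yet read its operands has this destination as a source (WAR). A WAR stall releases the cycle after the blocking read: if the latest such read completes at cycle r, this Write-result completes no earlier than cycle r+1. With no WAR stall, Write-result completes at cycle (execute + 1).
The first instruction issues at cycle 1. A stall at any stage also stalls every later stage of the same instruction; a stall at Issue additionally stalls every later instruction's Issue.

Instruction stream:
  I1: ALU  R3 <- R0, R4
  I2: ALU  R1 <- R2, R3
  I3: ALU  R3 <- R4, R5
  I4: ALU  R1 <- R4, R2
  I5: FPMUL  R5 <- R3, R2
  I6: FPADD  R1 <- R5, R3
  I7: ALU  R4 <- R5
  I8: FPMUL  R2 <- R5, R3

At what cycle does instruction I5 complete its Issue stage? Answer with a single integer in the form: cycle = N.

1) issue 1, read 2, done 3, write 4
2) issue 5, read 6, done 7, write 8  <struct: ALU busy until I1 writes@4>
3) issue 9, read 10, done 11, write 12  <struct: ALU busy until I2 writes@8>
4) issue 13, read 14, done 15, write 16  <struct: ALU busy until I3 writes@12>
5) issue 14, read 15, done 20, write 21
6) issue 17, read 22, done 25, write 26  <WAW R1: wait I4 write@16 / RAW R5: wait I5 write@21>
7) issue 18, read 22, done 23, write 24  <RAW R5: wait I5 write@21>
8) issue 22, read 23, done 28, write 29  <struct: FPMUL busy until I5 writes@21>

cycle = 14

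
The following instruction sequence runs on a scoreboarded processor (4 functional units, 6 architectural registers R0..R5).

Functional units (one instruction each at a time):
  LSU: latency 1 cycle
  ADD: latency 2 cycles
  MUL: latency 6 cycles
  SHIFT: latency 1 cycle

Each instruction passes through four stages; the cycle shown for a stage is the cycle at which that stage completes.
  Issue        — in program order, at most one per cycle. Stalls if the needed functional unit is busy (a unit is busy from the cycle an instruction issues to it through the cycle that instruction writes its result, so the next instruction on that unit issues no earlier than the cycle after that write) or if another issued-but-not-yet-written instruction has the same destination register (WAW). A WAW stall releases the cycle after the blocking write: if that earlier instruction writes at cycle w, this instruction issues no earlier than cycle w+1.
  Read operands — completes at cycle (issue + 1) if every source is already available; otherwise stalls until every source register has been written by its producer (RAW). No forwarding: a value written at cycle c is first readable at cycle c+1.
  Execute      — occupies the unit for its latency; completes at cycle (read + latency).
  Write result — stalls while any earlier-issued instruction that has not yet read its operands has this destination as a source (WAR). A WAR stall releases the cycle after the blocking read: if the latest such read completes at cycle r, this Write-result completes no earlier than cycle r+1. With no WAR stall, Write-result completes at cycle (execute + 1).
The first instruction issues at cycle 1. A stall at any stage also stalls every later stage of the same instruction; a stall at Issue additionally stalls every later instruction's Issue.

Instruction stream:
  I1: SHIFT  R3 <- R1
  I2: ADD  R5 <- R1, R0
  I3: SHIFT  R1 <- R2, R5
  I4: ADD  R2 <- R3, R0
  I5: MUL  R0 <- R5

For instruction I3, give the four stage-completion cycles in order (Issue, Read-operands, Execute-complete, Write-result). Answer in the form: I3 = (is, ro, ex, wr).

I3 = (5, 7, 8, 9)

c1: issue I1 (SHIFT)
c2: I1 read-ops, issue I2 (ADD)
c3: I1 finished on SHIFT, I2 read-ops
c4: I1→R3
c5: I2 finished on ADD, issue I3 (SHIFT)
c6: I2→R5
c7: I3 read-ops, issue I4 (ADD)
c8: I3 finished on SHIFT, I4 read-ops, issue I5 (MUL)
c9: I3→R1, I5 read-ops
c10: I4 finished on ADD
c11: I4→R2
c15: I5 finished on MUL
c16: I5→R0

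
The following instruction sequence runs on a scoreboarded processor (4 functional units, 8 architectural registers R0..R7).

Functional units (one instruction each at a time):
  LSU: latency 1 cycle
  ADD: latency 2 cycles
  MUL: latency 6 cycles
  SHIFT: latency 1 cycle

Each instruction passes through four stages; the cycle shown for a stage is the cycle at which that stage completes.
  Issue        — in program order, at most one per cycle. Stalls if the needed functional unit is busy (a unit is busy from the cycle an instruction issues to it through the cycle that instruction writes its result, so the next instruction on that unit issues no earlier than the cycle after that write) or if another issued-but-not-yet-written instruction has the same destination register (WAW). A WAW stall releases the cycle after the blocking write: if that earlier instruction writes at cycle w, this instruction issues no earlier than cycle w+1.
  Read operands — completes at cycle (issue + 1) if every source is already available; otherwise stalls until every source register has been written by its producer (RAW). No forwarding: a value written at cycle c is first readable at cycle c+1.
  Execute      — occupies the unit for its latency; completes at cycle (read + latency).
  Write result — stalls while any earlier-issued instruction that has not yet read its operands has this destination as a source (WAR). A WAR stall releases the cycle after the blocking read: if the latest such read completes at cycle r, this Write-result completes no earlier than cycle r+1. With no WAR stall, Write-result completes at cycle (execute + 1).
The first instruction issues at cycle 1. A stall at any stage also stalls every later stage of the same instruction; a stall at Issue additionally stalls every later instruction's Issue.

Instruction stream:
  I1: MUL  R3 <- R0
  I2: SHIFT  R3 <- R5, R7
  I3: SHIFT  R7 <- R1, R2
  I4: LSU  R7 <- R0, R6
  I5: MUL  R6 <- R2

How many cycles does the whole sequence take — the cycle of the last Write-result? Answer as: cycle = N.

cycle = 27

[I1] 1/2/8/9
[I2] 10/11/12/13  (WAW R3: wait I1 write@9)
[I3] 14/15/16/17  (struct: SHIFT busy until I2 writes@13)
[I4] 18/19/20/21  (WAW R7: wait I3 write@17)
[I5] 19/20/26/27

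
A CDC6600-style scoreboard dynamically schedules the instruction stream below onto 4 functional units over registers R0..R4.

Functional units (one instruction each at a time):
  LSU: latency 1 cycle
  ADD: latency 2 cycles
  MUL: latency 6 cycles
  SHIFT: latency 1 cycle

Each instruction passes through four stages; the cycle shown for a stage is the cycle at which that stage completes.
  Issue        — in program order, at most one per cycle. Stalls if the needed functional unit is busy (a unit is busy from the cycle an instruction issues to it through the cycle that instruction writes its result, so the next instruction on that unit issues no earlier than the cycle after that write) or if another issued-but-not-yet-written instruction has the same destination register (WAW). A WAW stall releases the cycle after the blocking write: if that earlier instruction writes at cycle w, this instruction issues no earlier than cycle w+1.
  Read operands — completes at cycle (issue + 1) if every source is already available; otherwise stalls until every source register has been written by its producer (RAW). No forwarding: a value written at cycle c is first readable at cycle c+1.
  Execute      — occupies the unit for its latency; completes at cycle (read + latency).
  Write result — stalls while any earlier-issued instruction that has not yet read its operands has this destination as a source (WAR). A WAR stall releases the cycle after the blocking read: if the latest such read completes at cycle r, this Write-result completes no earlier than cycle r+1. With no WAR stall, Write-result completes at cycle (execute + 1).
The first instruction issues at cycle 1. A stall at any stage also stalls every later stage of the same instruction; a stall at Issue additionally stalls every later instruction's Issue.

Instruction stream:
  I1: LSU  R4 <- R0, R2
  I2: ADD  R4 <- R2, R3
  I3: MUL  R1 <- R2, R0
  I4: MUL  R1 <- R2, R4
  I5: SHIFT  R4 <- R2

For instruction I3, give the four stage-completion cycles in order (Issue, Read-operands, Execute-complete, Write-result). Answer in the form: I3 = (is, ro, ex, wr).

I3 = (6, 7, 13, 14)

1) issue 1, read 2, done 3, write 4
2) issue 5, read 6, done 8, write 9  <WAW R4: wait I1 write@4>
3) issue 6, read 7, done 13, write 14
4) issue 15, read 16, done 22, write 23  <struct: MUL busy until I3 writes@14>
5) issue 16, read 17, done 18, write 19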